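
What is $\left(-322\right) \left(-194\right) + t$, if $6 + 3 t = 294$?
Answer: $62564$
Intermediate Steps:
$t = 96$ ($t = -2 + \frac{1}{3} \cdot 294 = -2 + 98 = 96$)
$\left(-322\right) \left(-194\right) + t = \left(-322\right) \left(-194\right) + 96 = 62468 + 96 = 62564$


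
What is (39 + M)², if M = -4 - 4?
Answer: 961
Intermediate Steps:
M = -8
(39 + M)² = (39 - 8)² = 31² = 961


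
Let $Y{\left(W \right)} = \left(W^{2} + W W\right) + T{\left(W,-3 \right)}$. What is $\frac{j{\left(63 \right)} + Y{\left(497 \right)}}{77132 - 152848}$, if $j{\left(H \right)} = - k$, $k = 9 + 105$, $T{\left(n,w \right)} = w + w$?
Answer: $- \frac{246949}{37858} \approx -6.523$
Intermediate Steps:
$T{\left(n,w \right)} = 2 w$
$k = 114$
$Y{\left(W \right)} = -6 + 2 W^{2}$ ($Y{\left(W \right)} = \left(W^{2} + W W\right) + 2 \left(-3\right) = \left(W^{2} + W^{2}\right) - 6 = 2 W^{2} - 6 = -6 + 2 W^{2}$)
$j{\left(H \right)} = -114$ ($j{\left(H \right)} = \left(-1\right) 114 = -114$)
$\frac{j{\left(63 \right)} + Y{\left(497 \right)}}{77132 - 152848} = \frac{-114 - \left(6 - 2 \cdot 497^{2}\right)}{77132 - 152848} = \frac{-114 + \left(-6 + 2 \cdot 247009\right)}{-75716} = \left(-114 + \left(-6 + 494018\right)\right) \left(- \frac{1}{75716}\right) = \left(-114 + 494012\right) \left(- \frac{1}{75716}\right) = 493898 \left(- \frac{1}{75716}\right) = - \frac{246949}{37858}$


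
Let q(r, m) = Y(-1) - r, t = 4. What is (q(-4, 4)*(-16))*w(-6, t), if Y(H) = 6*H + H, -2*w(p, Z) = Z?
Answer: -96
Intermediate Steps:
w(p, Z) = -Z/2
Y(H) = 7*H
q(r, m) = -7 - r (q(r, m) = 7*(-1) - r = -7 - r)
(q(-4, 4)*(-16))*w(-6, t) = ((-7 - 1*(-4))*(-16))*(-½*4) = ((-7 + 4)*(-16))*(-2) = -3*(-16)*(-2) = 48*(-2) = -96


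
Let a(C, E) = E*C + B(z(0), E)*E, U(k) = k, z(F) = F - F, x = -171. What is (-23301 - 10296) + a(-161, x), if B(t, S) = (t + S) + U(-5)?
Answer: 24030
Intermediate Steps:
z(F) = 0
B(t, S) = -5 + S + t (B(t, S) = (t + S) - 5 = (S + t) - 5 = -5 + S + t)
a(C, E) = C*E + E*(-5 + E) (a(C, E) = E*C + (-5 + E + 0)*E = C*E + (-5 + E)*E = C*E + E*(-5 + E))
(-23301 - 10296) + a(-161, x) = (-23301 - 10296) - 171*(-5 - 161 - 171) = -33597 - 171*(-337) = -33597 + 57627 = 24030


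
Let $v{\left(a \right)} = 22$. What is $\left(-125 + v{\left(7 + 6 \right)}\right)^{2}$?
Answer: $10609$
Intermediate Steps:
$\left(-125 + v{\left(7 + 6 \right)}\right)^{2} = \left(-125 + 22\right)^{2} = \left(-103\right)^{2} = 10609$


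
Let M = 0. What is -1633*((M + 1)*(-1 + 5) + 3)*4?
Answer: -45724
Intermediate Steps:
-1633*((M + 1)*(-1 + 5) + 3)*4 = -1633*((0 + 1)*(-1 + 5) + 3)*4 = -1633*(1*4 + 3)*4 = -1633*(4 + 3)*4 = -11431*4 = -1633*28 = -45724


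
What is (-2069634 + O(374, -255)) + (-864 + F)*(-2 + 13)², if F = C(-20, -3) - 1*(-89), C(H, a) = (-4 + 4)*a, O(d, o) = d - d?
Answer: -2163409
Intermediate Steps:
O(d, o) = 0
C(H, a) = 0 (C(H, a) = 0*a = 0)
F = 89 (F = 0 - 1*(-89) = 0 + 89 = 89)
(-2069634 + O(374, -255)) + (-864 + F)*(-2 + 13)² = (-2069634 + 0) + (-864 + 89)*(-2 + 13)² = -2069634 - 775*11² = -2069634 - 775*121 = -2069634 - 93775 = -2163409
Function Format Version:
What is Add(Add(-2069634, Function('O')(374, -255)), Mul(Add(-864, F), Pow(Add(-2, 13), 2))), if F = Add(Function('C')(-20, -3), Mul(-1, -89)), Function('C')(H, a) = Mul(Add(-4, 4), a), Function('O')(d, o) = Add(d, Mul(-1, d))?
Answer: -2163409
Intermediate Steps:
Function('O')(d, o) = 0
Function('C')(H, a) = 0 (Function('C')(H, a) = Mul(0, a) = 0)
F = 89 (F = Add(0, Mul(-1, -89)) = Add(0, 89) = 89)
Add(Add(-2069634, Function('O')(374, -255)), Mul(Add(-864, F), Pow(Add(-2, 13), 2))) = Add(Add(-2069634, 0), Mul(Add(-864, 89), Pow(Add(-2, 13), 2))) = Add(-2069634, Mul(-775, Pow(11, 2))) = Add(-2069634, Mul(-775, 121)) = Add(-2069634, -93775) = -2163409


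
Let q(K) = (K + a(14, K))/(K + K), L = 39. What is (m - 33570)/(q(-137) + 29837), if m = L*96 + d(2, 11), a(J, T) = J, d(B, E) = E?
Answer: -8169310/8175461 ≈ -0.99925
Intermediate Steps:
q(K) = (14 + K)/(2*K) (q(K) = (K + 14)/(K + K) = (14 + K)/((2*K)) = (14 + K)*(1/(2*K)) = (14 + K)/(2*K))
m = 3755 (m = 39*96 + 11 = 3744 + 11 = 3755)
(m - 33570)/(q(-137) + 29837) = (3755 - 33570)/((½)*(14 - 137)/(-137) + 29837) = -29815/((½)*(-1/137)*(-123) + 29837) = -29815/(123/274 + 29837) = -29815/8175461/274 = -29815*274/8175461 = -8169310/8175461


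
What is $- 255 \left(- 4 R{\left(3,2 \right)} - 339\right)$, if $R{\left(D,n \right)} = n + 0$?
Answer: $88485$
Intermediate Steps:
$R{\left(D,n \right)} = n$
$- 255 \left(- 4 R{\left(3,2 \right)} - 339\right) = - 255 \left(\left(-4\right) 2 - 339\right) = - 255 \left(-8 - 339\right) = \left(-255\right) \left(-347\right) = 88485$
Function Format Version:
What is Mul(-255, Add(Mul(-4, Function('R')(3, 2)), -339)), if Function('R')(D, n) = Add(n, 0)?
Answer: 88485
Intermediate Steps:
Function('R')(D, n) = n
Mul(-255, Add(Mul(-4, Function('R')(3, 2)), -339)) = Mul(-255, Add(Mul(-4, 2), -339)) = Mul(-255, Add(-8, -339)) = Mul(-255, -347) = 88485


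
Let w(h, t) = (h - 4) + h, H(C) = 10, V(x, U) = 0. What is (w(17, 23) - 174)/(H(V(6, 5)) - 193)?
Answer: 48/61 ≈ 0.78689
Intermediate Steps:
w(h, t) = -4 + 2*h (w(h, t) = (-4 + h) + h = -4 + 2*h)
(w(17, 23) - 174)/(H(V(6, 5)) - 193) = ((-4 + 2*17) - 174)/(10 - 193) = ((-4 + 34) - 174)/(-183) = (30 - 174)*(-1/183) = -144*(-1/183) = 48/61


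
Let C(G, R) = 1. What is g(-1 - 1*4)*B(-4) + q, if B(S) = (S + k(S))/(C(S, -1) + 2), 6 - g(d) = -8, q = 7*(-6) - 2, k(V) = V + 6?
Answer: -160/3 ≈ -53.333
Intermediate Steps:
k(V) = 6 + V
q = -44 (q = -42 - 2 = -44)
g(d) = 14 (g(d) = 6 - 1*(-8) = 6 + 8 = 14)
B(S) = 2 + 2*S/3 (B(S) = (S + (6 + S))/(1 + 2) = (6 + 2*S)/3 = (6 + 2*S)*(⅓) = 2 + 2*S/3)
g(-1 - 1*4)*B(-4) + q = 14*(2 + (⅔)*(-4)) - 44 = 14*(2 - 8/3) - 44 = 14*(-⅔) - 44 = -28/3 - 44 = -160/3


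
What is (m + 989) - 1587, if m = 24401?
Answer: 23803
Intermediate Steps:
(m + 989) - 1587 = (24401 + 989) - 1587 = 25390 - 1587 = 23803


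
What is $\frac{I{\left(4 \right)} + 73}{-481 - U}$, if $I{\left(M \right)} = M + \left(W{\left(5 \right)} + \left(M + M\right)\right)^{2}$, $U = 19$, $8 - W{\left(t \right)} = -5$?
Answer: $- \frac{259}{250} \approx -1.036$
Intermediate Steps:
$W{\left(t \right)} = 13$ ($W{\left(t \right)} = 8 - -5 = 8 + 5 = 13$)
$I{\left(M \right)} = M + \left(13 + 2 M\right)^{2}$ ($I{\left(M \right)} = M + \left(13 + \left(M + M\right)\right)^{2} = M + \left(13 + 2 M\right)^{2}$)
$\frac{I{\left(4 \right)} + 73}{-481 - U} = \frac{\left(4 + \left(13 + 2 \cdot 4\right)^{2}\right) + 73}{-481 - 19} = \frac{\left(4 + \left(13 + 8\right)^{2}\right) + 73}{-481 - 19} = \frac{\left(4 + 21^{2}\right) + 73}{-500} = \left(\left(4 + 441\right) + 73\right) \left(- \frac{1}{500}\right) = \left(445 + 73\right) \left(- \frac{1}{500}\right) = 518 \left(- \frac{1}{500}\right) = - \frac{259}{250}$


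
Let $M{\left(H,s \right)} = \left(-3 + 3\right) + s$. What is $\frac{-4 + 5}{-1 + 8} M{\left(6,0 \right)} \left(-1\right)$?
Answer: $0$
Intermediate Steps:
$M{\left(H,s \right)} = s$ ($M{\left(H,s \right)} = 0 + s = s$)
$\frac{-4 + 5}{-1 + 8} M{\left(6,0 \right)} \left(-1\right) = \frac{-4 + 5}{-1 + 8} \cdot 0 \left(-1\right) = 1 \cdot \frac{1}{7} \cdot 0 \left(-1\right) = \frac{1}{7} \cdot 0 \left(-1\right) = 0 \left(-1\right) = 0$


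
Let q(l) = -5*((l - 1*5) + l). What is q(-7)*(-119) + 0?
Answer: -11305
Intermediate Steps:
q(l) = 25 - 10*l (q(l) = -5*((l - 5) + l) = -5*((-5 + l) + l) = -5*(-5 + 2*l) = 25 - 10*l)
q(-7)*(-119) + 0 = (25 - 10*(-7))*(-119) + 0 = (25 + 70)*(-119) + 0 = 95*(-119) + 0 = -11305 + 0 = -11305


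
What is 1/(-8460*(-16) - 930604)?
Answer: -1/795244 ≈ -1.2575e-6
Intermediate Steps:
1/(-8460*(-16) - 930604) = 1/(135360 - 930604) = 1/(-795244) = -1/795244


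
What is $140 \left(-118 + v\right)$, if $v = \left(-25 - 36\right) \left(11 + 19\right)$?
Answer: $-272720$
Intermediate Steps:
$v = -1830$ ($v = \left(-61\right) 30 = -1830$)
$140 \left(-118 + v\right) = 140 \left(-118 - 1830\right) = 140 \left(-1948\right) = -272720$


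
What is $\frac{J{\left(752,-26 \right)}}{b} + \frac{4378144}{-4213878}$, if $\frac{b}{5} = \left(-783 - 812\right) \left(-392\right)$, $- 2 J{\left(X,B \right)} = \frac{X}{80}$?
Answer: $- \frac{68434867890133}{65867127018000} \approx -1.039$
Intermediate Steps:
$J{\left(X,B \right)} = - \frac{X}{160}$ ($J{\left(X,B \right)} = - \frac{X \frac{1}{80}}{2} = - \frac{\frac{1}{80} X}{2} = - \frac{X}{160}$)
$b = 3126200$ ($b = 5 \left(-783 - 812\right) \left(-392\right) = 5 \left(\left(-1595\right) \left(-392\right)\right) = 5 \cdot 625240 = 3126200$)
$\frac{J{\left(752,-26 \right)}}{b} + \frac{4378144}{-4213878} = \frac{\left(- \frac{1}{160}\right) 752}{3126200} + \frac{4378144}{-4213878} = \left(- \frac{47}{10}\right) \frac{1}{3126200} + 4378144 \left(- \frac{1}{4213878}\right) = - \frac{47}{31262000} - \frac{2189072}{2106939} = - \frac{68434867890133}{65867127018000}$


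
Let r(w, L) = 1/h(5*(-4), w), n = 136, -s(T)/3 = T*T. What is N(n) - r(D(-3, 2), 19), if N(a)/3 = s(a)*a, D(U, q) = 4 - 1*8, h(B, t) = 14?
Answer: -316947457/14 ≈ -2.2639e+7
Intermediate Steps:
s(T) = -3*T**2 (s(T) = -3*T*T = -3*T**2)
D(U, q) = -4 (D(U, q) = 4 - 8 = -4)
r(w, L) = 1/14
N(a) = -9*a**3 (N(a) = 3*((-3*a**2)*a) = 3*(-3*a**3) = -9*a**3)
N(n) - r(D(-3, 2), 19) = -9*136**3 - 1*1/14 = -9*2515456 - 1/14 = -22639104 - 1/14 = -316947457/14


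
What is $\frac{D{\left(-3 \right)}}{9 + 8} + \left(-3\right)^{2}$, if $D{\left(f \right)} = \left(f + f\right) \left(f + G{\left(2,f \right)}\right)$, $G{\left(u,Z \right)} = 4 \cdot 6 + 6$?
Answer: $- \frac{9}{17} \approx -0.52941$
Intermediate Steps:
$G{\left(u,Z \right)} = 30$ ($G{\left(u,Z \right)} = 24 + 6 = 30$)
$D{\left(f \right)} = 2 f \left(30 + f\right)$ ($D{\left(f \right)} = \left(f + f\right) \left(f + 30\right) = 2 f \left(30 + f\right)$)
$\frac{D{\left(-3 \right)}}{9 + 8} + \left(-3\right)^{2} = \frac{2 \left(-3\right) \left(30 - 3\right)}{9 + 8} + \left(-3\right)^{2} = \frac{2 \left(-3\right) 27}{17} + 9 = \left(-162\right) \frac{1}{17} + 9 = - \frac{162}{17} + 9 = - \frac{9}{17}$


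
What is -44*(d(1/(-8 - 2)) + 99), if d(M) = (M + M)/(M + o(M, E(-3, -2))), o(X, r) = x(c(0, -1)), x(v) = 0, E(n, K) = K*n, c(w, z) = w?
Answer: -4444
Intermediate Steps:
o(X, r) = 0
d(M) = 2 (d(M) = (M + M)/(M + 0) = (2*M)/M = 2)
-44*(d(1/(-8 - 2)) + 99) = -44*(2 + 99) = -44*101 = -4444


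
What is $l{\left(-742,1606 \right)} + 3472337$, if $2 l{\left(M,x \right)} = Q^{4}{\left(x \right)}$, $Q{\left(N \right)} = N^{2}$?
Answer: $22127601007305263834942545$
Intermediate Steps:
$l{\left(M,x \right)} = \frac{x^{8}}{2}$ ($l{\left(M,x \right)} = \frac{\left(x^{2}\right)^{4}}{2} = \frac{x^{8}}{2}$)
$l{\left(-742,1606 \right)} + 3472337 = \frac{1606^{8}}{2} + 3472337 = \frac{1}{2} \cdot 44255202014610527662940416 + 3472337 = 22127601007305263831470208 + 3472337 = 22127601007305263834942545$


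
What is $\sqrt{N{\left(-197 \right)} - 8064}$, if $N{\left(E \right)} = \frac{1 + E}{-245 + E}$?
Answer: $\frac{i \sqrt{393832166}}{221} \approx 89.797 i$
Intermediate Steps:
$N{\left(E \right)} = \frac{1 + E}{-245 + E}$
$\sqrt{N{\left(-197 \right)} - 8064} = \sqrt{\frac{1 - 197}{-245 - 197} - 8064} = \sqrt{\frac{1}{-442} \left(-196\right) - 8064} = \sqrt{\left(- \frac{1}{442}\right) \left(-196\right) - 8064} = \sqrt{\frac{98}{221} - 8064} = \sqrt{- \frac{1782046}{221}} = \frac{i \sqrt{393832166}}{221}$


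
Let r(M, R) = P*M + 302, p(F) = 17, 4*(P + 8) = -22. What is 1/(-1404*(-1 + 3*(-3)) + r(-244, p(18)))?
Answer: 1/17636 ≈ 5.6702e-5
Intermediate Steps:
P = -27/2 (P = -8 + (¼)*(-22) = -8 - 11/2 = -27/2 ≈ -13.500)
r(M, R) = 302 - 27*M/2 (r(M, R) = -27*M/2 + 302 = 302 - 27*M/2)
1/(-1404*(-1 + 3*(-3)) + r(-244, p(18))) = 1/(-1404*(-1 + 3*(-3)) + (302 - 27/2*(-244))) = 1/(-1404*(-1 - 9) + (302 + 3294)) = 1/(-1404*(-10) + 3596) = 1/(14040 + 3596) = 1/17636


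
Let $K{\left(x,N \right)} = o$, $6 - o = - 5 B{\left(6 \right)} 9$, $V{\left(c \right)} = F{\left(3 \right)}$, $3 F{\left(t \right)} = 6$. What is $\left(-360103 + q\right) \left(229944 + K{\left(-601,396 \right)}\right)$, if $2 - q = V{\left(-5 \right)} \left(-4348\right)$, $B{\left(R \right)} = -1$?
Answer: $-80789766525$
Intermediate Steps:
$F{\left(t \right)} = 2$ ($F{\left(t \right)} = \frac{1}{3} \cdot 6 = 2$)
$V{\left(c \right)} = 2$
$q = 8698$ ($q = 2 - 2 \left(-4348\right) = 2 - -8696 = 2 + 8696 = 8698$)
$o = -39$ ($o = 6 - \left(-5\right) \left(-1\right) 9 = 6 - 5 \cdot 9 = 6 - 45 = -39$)
$K{\left(x,N \right)} = -39$
$\left(-360103 + q\right) \left(229944 + K{\left(-601,396 \right)}\right) = \left(-360103 + 8698\right) \left(229944 - 39\right) = \left(-351405\right) 229905 = -80789766525$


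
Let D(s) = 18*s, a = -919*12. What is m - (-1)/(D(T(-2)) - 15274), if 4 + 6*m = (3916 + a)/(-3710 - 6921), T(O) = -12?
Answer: -91432611/164674190 ≈ -0.55523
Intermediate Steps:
a = -11028
m = -5902/10631 (m = -2/3 + ((3916 - 11028)/(-3710 - 6921))/6 = -2/3 + (-7112/(-10631))/6 = -2/3 + (-7112*(-1/10631))/6 = -2/3 + (1/6)*(7112/10631) = -2/3 + 3556/31893 = -5902/10631 ≈ -0.55517)
m - (-1)/(D(T(-2)) - 15274) = -5902/10631 - (-1)/(18*(-12) - 15274) = -5902/10631 - (-1)/(-216 - 15274) = -5902/10631 - (-1)/(-15490) = -5902/10631 - (-1)*(-1)/15490 = -5902/10631 - 1*1/15490 = -5902/10631 - 1/15490 = -91432611/164674190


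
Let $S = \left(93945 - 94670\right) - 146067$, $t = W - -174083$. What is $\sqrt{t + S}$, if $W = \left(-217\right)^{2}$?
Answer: $2 \sqrt{18595} \approx 272.73$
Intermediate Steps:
$W = 47089$
$t = 221172$ ($t = 47089 - -174083 = 47089 + 174083 = 221172$)
$S = -146792$ ($S = \left(93945 - 94670\right) - 146067 = -725 - 146067 = -146792$)
$\sqrt{t + S} = \sqrt{221172 - 146792} = \sqrt{74380} = 2 \sqrt{18595}$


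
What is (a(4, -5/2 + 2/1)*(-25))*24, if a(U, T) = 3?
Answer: -1800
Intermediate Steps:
(a(4, -5/2 + 2/1)*(-25))*24 = (3*(-25))*24 = -75*24 = -1800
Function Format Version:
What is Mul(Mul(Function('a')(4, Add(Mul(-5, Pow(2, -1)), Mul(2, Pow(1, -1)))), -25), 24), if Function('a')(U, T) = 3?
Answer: -1800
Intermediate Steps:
Mul(Mul(Function('a')(4, Add(Mul(-5, Pow(2, -1)), Mul(2, Pow(1, -1)))), -25), 24) = Mul(Mul(3, -25), 24) = Mul(-75, 24) = -1800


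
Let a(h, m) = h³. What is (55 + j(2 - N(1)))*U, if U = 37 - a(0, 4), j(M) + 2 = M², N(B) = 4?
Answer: 2109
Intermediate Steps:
j(M) = -2 + M²
U = 37 (U = 37 - 1*0³ = 37 - 1*0 = 37 + 0 = 37)
(55 + j(2 - N(1)))*U = (55 + (-2 + (2 - 1*4)²))*37 = (55 + (-2 + (2 - 4)²))*37 = (55 + (-2 + (-2)²))*37 = (55 + (-2 + 4))*37 = (55 + 2)*37 = 57*37 = 2109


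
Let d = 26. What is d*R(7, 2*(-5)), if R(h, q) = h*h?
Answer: 1274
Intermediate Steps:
R(h, q) = h²
d*R(7, 2*(-5)) = 26*7² = 26*49 = 1274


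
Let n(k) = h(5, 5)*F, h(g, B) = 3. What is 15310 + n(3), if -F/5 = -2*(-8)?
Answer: 15070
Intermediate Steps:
F = -80 (F = -(-10)*(-8) = -5*16 = -80)
n(k) = -240 (n(k) = 3*(-80) = -240)
15310 + n(3) = 15310 - 240 = 15070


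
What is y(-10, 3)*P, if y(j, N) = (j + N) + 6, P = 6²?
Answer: -36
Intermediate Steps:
P = 36
y(j, N) = 6 + N + j (y(j, N) = (N + j) + 6 = 6 + N + j)
y(-10, 3)*P = (6 + 3 - 10)*36 = -1*36 = -36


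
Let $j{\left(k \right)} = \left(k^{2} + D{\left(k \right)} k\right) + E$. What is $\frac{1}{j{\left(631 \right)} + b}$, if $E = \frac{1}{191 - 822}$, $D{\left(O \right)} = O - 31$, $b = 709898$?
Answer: $\frac{631}{938081828} \approx 6.7265 \cdot 10^{-7}$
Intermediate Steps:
$D{\left(O \right)} = -31 + O$
$E = - \frac{1}{631}$ ($E = \frac{1}{-631} = - \frac{1}{631} \approx -0.0015848$)
$j{\left(k \right)} = - \frac{1}{631} + k^{2} + k \left(-31 + k\right)$ ($j{\left(k \right)} = \left(k^{2} + \left(-31 + k\right) k\right) - \frac{1}{631} = \left(k^{2} + k \left(-31 + k\right)\right) - \frac{1}{631} = - \frac{1}{631} + k^{2} + k \left(-31 + k\right)$)
$\frac{1}{j{\left(631 \right)} + b} = \frac{1}{\left(- \frac{1}{631} - 19561 + 2 \cdot 631^{2}\right) + 709898} = \frac{1}{\left(- \frac{1}{631} - 19561 + 2 \cdot 398161\right) + 709898} = \frac{1}{\left(- \frac{1}{631} - 19561 + 796322\right) + 709898} = \frac{1}{\frac{490136190}{631} + 709898} = \frac{1}{\frac{938081828}{631}} = \frac{631}{938081828}$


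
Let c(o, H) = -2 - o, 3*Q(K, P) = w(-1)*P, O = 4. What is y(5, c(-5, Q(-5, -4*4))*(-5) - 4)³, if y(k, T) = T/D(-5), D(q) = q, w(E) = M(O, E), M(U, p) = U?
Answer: 6859/125 ≈ 54.872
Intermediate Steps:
w(E) = 4
Q(K, P) = 4*P/3 (Q(K, P) = (4*P)/3 = 4*P/3)
y(k, T) = -T/5 (y(k, T) = T/(-5) = T*(-⅕) = -T/5)
y(5, c(-5, Q(-5, -4*4))*(-5) - 4)³ = (-((-2 - 1*(-5))*(-5) - 4)/5)³ = (-((-2 + 5)*(-5) - 4)/5)³ = (-(3*(-5) - 4)/5)³ = (-(-15 - 4)/5)³ = (-⅕*(-19))³ = (19/5)³ = 6859/125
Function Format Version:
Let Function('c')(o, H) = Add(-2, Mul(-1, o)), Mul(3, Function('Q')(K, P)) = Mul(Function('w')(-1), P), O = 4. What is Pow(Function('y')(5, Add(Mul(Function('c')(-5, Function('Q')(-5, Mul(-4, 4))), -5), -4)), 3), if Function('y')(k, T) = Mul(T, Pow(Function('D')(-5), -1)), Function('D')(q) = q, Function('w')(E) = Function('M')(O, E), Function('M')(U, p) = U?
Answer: Rational(6859, 125) ≈ 54.872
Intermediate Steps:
Function('w')(E) = 4
Function('Q')(K, P) = Mul(Rational(4, 3), P) (Function('Q')(K, P) = Mul(Rational(1, 3), Mul(4, P)) = Mul(Rational(4, 3), P))
Function('y')(k, T) = Mul(Rational(-1, 5), T) (Function('y')(k, T) = Mul(T, Pow(-5, -1)) = Mul(T, Rational(-1, 5)) = Mul(Rational(-1, 5), T))
Pow(Function('y')(5, Add(Mul(Function('c')(-5, Function('Q')(-5, Mul(-4, 4))), -5), -4)), 3) = Pow(Mul(Rational(-1, 5), Add(Mul(Add(-2, Mul(-1, -5)), -5), -4)), 3) = Pow(Mul(Rational(-1, 5), Add(Mul(Add(-2, 5), -5), -4)), 3) = Pow(Mul(Rational(-1, 5), Add(Mul(3, -5), -4)), 3) = Pow(Mul(Rational(-1, 5), Add(-15, -4)), 3) = Pow(Mul(Rational(-1, 5), -19), 3) = Pow(Rational(19, 5), 3) = Rational(6859, 125)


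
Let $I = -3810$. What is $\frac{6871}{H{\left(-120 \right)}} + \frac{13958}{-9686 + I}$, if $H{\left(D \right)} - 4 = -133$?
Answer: $- \frac{6752257}{124356} \approx -54.298$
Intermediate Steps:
$H{\left(D \right)} = -129$ ($H{\left(D \right)} = 4 - 133 = -129$)
$\frac{6871}{H{\left(-120 \right)}} + \frac{13958}{-9686 + I} = \frac{6871}{-129} + \frac{13958}{-9686 - 3810} = 6871 \left(- \frac{1}{129}\right) + \frac{13958}{-13496} = - \frac{6871}{129} + 13958 \left(- \frac{1}{13496}\right) = - \frac{6871}{129} - \frac{997}{964} = - \frac{6752257}{124356}$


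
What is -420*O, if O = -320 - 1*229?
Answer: 230580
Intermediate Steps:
O = -549 (O = -320 - 229 = -549)
-420*O = -420*(-549) = 230580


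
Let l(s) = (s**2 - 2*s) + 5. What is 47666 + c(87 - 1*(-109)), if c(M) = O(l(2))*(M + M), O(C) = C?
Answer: 49626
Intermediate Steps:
l(s) = 5 + s**2 - 2*s
c(M) = 10*M (c(M) = (5 + 2**2 - 2*2)*(M + M) = (5 + 4 - 4)*(2*M) = 5*(2*M) = 10*M)
47666 + c(87 - 1*(-109)) = 47666 + 10*(87 - 1*(-109)) = 47666 + 10*(87 + 109) = 47666 + 10*196 = 47666 + 1960 = 49626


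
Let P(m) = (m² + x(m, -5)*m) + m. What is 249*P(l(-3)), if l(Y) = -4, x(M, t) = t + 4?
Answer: 3984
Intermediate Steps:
x(M, t) = 4 + t
P(m) = m² (P(m) = (m² + (4 - 5)*m) + m = (m² - m) + m = m²)
249*P(l(-3)) = 249*(-4)² = 249*16 = 3984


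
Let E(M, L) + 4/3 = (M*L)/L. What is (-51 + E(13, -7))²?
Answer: 13924/9 ≈ 1547.1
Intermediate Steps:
E(M, L) = -4/3 + M (E(M, L) = -4/3 + (M*L)/L = -4/3 + (L*M)/L = -4/3 + M)
(-51 + E(13, -7))² = (-51 + (-4/3 + 13))² = (-51 + 35/3)² = (-118/3)² = 13924/9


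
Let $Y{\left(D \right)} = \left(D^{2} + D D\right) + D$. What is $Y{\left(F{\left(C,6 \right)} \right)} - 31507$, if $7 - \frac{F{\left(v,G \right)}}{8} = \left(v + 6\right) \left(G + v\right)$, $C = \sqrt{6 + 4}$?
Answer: $347189 + 119712 \sqrt{10} \approx 7.2575 \cdot 10^{5}$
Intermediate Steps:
$C = \sqrt{10} \approx 3.1623$
$F{\left(v,G \right)} = 56 - 8 \left(6 + v\right) \left(G + v\right)$ ($F{\left(v,G \right)} = 56 - 8 \left(v + 6\right) \left(G + v\right) = 56 - 8 \left(6 + v\right) \left(G + v\right)$)
$Y{\left(D \right)} = D + 2 D^{2}$ ($Y{\left(D \right)} = \left(D^{2} + D^{2}\right) + D = 2 D^{2} + D = D + 2 D^{2}$)
$Y{\left(F{\left(C,6 \right)} \right)} - 31507 = \left(56 - 288 - 48 \sqrt{10} - 8 \left(\sqrt{10}\right)^{2} - 48 \sqrt{10}\right) \left(1 + 2 \left(56 - 288 - 48 \sqrt{10} - 8 \left(\sqrt{10}\right)^{2} - 48 \sqrt{10}\right)\right) - 31507 = \left(56 - 288 - 48 \sqrt{10} - 80 - 48 \sqrt{10}\right) \left(1 + 2 \left(56 - 288 - 48 \sqrt{10} - 80 - 48 \sqrt{10}\right)\right) - 31507 = \left(-312 - 96 \sqrt{10}\right) \left(1 + 2 \left(-312 - 96 \sqrt{10}\right)\right) - 31507 = \left(-312 - 96 \sqrt{10}\right) \left(1 - \left(624 + 192 \sqrt{10}\right)\right) - 31507 = \left(-312 - 96 \sqrt{10}\right) \left(-623 - 192 \sqrt{10}\right) - 31507 = \left(-623 - 192 \sqrt{10}\right) \left(-312 - 96 \sqrt{10}\right) - 31507 = -31507 + \left(-623 - 192 \sqrt{10}\right) \left(-312 - 96 \sqrt{10}\right)$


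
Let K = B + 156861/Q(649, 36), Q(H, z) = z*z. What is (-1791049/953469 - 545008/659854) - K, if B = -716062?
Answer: 3603462364882885409/5033202668208 ≈ 7.1594e+5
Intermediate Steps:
Q(H, z) = z²
K = -103095499/144 (K = -716062 + 156861/(36²) = -716062 + 156861/1296 = -716062 + 156861*(1/1296) = -716062 + 17429/144 = -103095499/144 ≈ -7.1594e+5)
(-1791049/953469 - 545008/659854) - K = (-1791049/953469 - 545008/659854) - 1*(-103095499/144) = (-1791049*1/953469 - 545008*1/659854) + 103095499/144 = (-1791049/953469 - 272504/329927) + 103095499/144 = -850739539799/314575166763 + 103095499/144 = 3603462364882885409/5033202668208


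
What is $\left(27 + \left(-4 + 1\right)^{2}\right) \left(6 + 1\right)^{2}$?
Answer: $1764$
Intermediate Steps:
$\left(27 + \left(-4 + 1\right)^{2}\right) \left(6 + 1\right)^{2} = \left(27 + \left(-3\right)^{2}\right) 7^{2} = \left(27 + 9\right) 49 = 36 \cdot 49 = 1764$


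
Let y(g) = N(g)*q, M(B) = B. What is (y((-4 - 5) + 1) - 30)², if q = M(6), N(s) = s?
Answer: 6084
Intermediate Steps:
q = 6
y(g) = 6*g (y(g) = g*6 = 6*g)
(y((-4 - 5) + 1) - 30)² = (6*((-4 - 5) + 1) - 30)² = (6*(-9 + 1) - 30)² = (6*(-8) - 30)² = (-48 - 30)² = (-78)² = 6084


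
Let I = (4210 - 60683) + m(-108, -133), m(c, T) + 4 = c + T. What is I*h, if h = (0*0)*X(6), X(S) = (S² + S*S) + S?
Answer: 0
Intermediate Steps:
m(c, T) = -4 + T + c (m(c, T) = -4 + (c + T) = -4 + (T + c) = -4 + T + c)
X(S) = S + 2*S² (X(S) = (S² + S²) + S = 2*S² + S = S + 2*S²)
h = 0 (h = (0*0)*(6*(1 + 2*6)) = 0*(6*(1 + 12)) = 0*(6*13) = 0*78 = 0)
I = -56718 (I = (4210 - 60683) + (-4 - 133 - 108) = -56473 - 245 = -56718)
I*h = -56718*0 = 0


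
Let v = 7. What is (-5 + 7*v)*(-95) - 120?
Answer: -4300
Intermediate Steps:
(-5 + 7*v)*(-95) - 120 = (-5 + 7*7)*(-95) - 120 = (-5 + 49)*(-95) - 120 = 44*(-95) - 120 = -4180 - 120 = -4300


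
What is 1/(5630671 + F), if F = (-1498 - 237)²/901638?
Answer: 901638/5076829949323 ≈ 1.7760e-7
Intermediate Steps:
F = 3010225/901638 (F = (-1735)²*(1/901638) = 3010225*(1/901638) = 3010225/901638 ≈ 3.3386)
1/(5630671 + F) = 1/(5630671 + 3010225/901638) = 1/(5076829949323/901638) = 901638/5076829949323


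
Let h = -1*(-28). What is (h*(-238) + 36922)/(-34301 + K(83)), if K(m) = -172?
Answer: -10086/11491 ≈ -0.87773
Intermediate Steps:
h = 28
(h*(-238) + 36922)/(-34301 + K(83)) = (28*(-238) + 36922)/(-34301 - 172) = (-6664 + 36922)/(-34473) = 30258*(-1/34473) = -10086/11491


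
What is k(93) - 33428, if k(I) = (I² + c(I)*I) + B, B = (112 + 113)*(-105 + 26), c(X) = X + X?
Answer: -25256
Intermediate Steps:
c(X) = 2*X
B = -17775 (B = 225*(-79) = -17775)
k(I) = -17775 + 3*I² (k(I) = (I² + (2*I)*I) - 17775 = (I² + 2*I²) - 17775 = 3*I² - 17775 = -17775 + 3*I²)
k(93) - 33428 = (-17775 + 3*93²) - 33428 = (-17775 + 3*8649) - 33428 = (-17775 + 25947) - 33428 = 8172 - 33428 = -25256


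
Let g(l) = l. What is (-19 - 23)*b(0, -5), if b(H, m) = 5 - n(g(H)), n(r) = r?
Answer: -210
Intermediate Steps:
b(H, m) = 5 - H
(-19 - 23)*b(0, -5) = (-19 - 23)*(5 - 1*0) = -42*(5 + 0) = -42*5 = -210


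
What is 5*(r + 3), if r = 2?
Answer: 25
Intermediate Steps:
5*(r + 3) = 5*(2 + 3) = 5*5 = 25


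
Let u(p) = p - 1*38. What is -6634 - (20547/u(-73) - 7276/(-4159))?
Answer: -992644043/153883 ≈ -6450.6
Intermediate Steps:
u(p) = -38 + p (u(p) = p - 38 = -38 + p)
-6634 - (20547/u(-73) - 7276/(-4159)) = -6634 - (20547/(-38 - 73) - 7276/(-4159)) = -6634 - (20547/(-111) - 7276*(-1/4159)) = -6634 - (20547*(-1/111) + 7276/4159) = -6634 - (-6849/37 + 7276/4159) = -6634 - 1*(-28215779/153883) = -6634 + 28215779/153883 = -992644043/153883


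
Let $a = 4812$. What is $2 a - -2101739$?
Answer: $2111363$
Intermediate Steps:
$2 a - -2101739 = 2 \cdot 4812 - -2101739 = 9624 + 2101739 = 2111363$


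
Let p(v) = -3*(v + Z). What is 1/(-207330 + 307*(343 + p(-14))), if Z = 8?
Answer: -1/96503 ≈ -1.0362e-5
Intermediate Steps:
p(v) = -24 - 3*v (p(v) = -3*(v + 8) = -3*(8 + v) = -24 - 3*v)
1/(-207330 + 307*(343 + p(-14))) = 1/(-207330 + 307*(343 + (-24 - 3*(-14)))) = 1/(-207330 + 307*(343 + (-24 + 42))) = 1/(-207330 + 307*(343 + 18)) = 1/(-207330 + 307*361) = 1/(-207330 + 110827) = 1/(-96503) = -1/96503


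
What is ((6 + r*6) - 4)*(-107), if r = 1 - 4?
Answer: 1712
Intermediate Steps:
r = -3
((6 + r*6) - 4)*(-107) = ((6 - 3*6) - 4)*(-107) = ((6 - 18) - 4)*(-107) = (-12 - 4)*(-107) = -16*(-107) = 1712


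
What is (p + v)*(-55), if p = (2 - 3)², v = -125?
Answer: 6820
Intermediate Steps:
p = 1 (p = (-1)² = 1)
(p + v)*(-55) = (1 - 125)*(-55) = -124*(-55) = 6820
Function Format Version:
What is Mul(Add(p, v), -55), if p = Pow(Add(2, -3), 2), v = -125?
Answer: 6820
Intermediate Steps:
p = 1 (p = Pow(-1, 2) = 1)
Mul(Add(p, v), -55) = Mul(Add(1, -125), -55) = Mul(-124, -55) = 6820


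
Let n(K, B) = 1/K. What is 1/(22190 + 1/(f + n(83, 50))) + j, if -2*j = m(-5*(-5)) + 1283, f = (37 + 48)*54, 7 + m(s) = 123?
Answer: -11826790693685/16907493146 ≈ -699.50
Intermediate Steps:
m(s) = 116 (m(s) = -7 + 123 = 116)
f = 4590 (f = 85*54 = 4590)
j = -1399/2 (j = -(116 + 1283)/2 = -½*1399 = -1399/2 ≈ -699.50)
1/(22190 + 1/(f + n(83, 50))) + j = 1/(22190 + 1/(4590 + 1/83)) - 1399/2 = 1/(22190 + 1/(380971/83)) - 1399/2 = 1/(22190 + 83/380971) - 1399/2 = 1/(8453746573/380971) - 1399/2 = 380971/8453746573 - 1399/2 = -11826790693685/16907493146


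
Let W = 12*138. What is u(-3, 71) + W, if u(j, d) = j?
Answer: 1653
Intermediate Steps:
W = 1656
u(-3, 71) + W = -3 + 1656 = 1653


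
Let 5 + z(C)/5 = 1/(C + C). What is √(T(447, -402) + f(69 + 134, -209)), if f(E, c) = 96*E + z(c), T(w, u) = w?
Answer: 5*√139150110/418 ≈ 141.10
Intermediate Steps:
z(C) = -25 + 5/(2*C) (z(C) = -25 + 5/(C + C) = -25 + 5/((2*C)) = -25 + 5*(1/(2*C)) = -25 + 5/(2*C))
f(E, c) = -25 + 96*E + 5/(2*c) (f(E, c) = 96*E + (-25 + 5/(2*c)) = -25 + 96*E + 5/(2*c))
√(T(447, -402) + f(69 + 134, -209)) = √(447 + (-25 + 96*(69 + 134) + (5/2)/(-209))) = √(447 + (-25 + 96*203 + (5/2)*(-1/209))) = √(447 + (-25 + 19488 - 5/418)) = √(447 + 8135529/418) = √(8322375/418) = 5*√139150110/418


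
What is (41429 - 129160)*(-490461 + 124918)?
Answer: 32069452933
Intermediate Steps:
(41429 - 129160)*(-490461 + 124918) = -87731*(-365543) = 32069452933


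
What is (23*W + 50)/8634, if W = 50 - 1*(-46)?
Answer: 1129/4317 ≈ 0.26152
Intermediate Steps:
W = 96 (W = 50 + 46 = 96)
(23*W + 50)/8634 = (23*96 + 50)/8634 = (2208 + 50)*(1/8634) = 2258*(1/8634) = 1129/4317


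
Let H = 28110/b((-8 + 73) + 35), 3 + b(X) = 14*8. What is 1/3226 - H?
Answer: -90682751/351634 ≈ -257.89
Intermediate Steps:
b(X) = 109 (b(X) = -3 + 14*8 = -3 + 112 = 109)
H = 28110/109 ≈ 257.89
1/3226 - H = 1/3226 - 1*28110/109 = 1/3226 - 28110/109 = -90682751/351634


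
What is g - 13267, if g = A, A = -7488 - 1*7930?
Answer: -28685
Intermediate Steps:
A = -15418 (A = -7488 - 7930 = -15418)
g = -15418
g - 13267 = -15418 - 13267 = -28685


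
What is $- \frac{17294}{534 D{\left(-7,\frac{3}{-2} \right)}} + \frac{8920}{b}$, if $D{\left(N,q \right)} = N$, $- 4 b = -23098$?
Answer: $\frac{133207163}{21585081} \approx 6.1713$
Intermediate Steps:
$b = \frac{11549}{2}$ ($b = \left(- \frac{1}{4}\right) \left(-23098\right) = \frac{11549}{2} \approx 5774.5$)
$- \frac{17294}{534 D{\left(-7,\frac{3}{-2} \right)}} + \frac{8920}{b} = - \frac{17294}{534 \left(-7\right)} + \frac{8920}{\frac{11549}{2}} = - \frac{17294}{-3738} + 8920 \cdot \frac{2}{11549} = \left(-17294\right) \left(- \frac{1}{3738}\right) + \frac{17840}{11549} = \frac{8647}{1869} + \frac{17840}{11549} = \frac{133207163}{21585081}$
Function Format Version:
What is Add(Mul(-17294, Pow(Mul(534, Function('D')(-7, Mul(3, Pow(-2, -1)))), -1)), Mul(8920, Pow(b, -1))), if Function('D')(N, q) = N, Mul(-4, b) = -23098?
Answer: Rational(133207163, 21585081) ≈ 6.1713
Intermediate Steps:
b = Rational(11549, 2) (b = Mul(Rational(-1, 4), -23098) = Rational(11549, 2) ≈ 5774.5)
Add(Mul(-17294, Pow(Mul(534, Function('D')(-7, Mul(3, Pow(-2, -1)))), -1)), Mul(8920, Pow(b, -1))) = Add(Mul(-17294, Pow(Mul(534, -7), -1)), Mul(8920, Pow(Rational(11549, 2), -1))) = Add(Mul(-17294, Pow(-3738, -1)), Mul(8920, Rational(2, 11549))) = Add(Mul(-17294, Rational(-1, 3738)), Rational(17840, 11549)) = Add(Rational(8647, 1869), Rational(17840, 11549)) = Rational(133207163, 21585081)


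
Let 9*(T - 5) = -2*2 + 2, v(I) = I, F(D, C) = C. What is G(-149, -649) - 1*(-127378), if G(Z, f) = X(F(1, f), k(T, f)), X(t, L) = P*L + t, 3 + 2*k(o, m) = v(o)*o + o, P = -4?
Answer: 10261063/81 ≈ 1.2668e+5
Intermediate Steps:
T = 43/9 (T = 5 + (-2*2 + 2)/9 = 5 + (-4 + 2)/9 = 5 + (1/9)*(-2) = 5 - 2/9 = 43/9 ≈ 4.7778)
k(o, m) = -3/2 + o/2 + o**2/2 (k(o, m) = -3/2 + (o*o + o)/2 = -3/2 + (o**2 + o)/2 = -3/2 + (o + o**2)/2 = -3/2 + (o/2 + o**2/2) = -3/2 + o/2 + o**2/2)
X(t, L) = t - 4*L (X(t, L) = -4*L + t = t - 4*L)
G(Z, f) = -3986/81 + f (G(Z, f) = f - 4*(-3/2 + (1/2)*(43/9) + (43/9)**2/2) = f - 4*(-3/2 + 43/18 + (1/2)*(1849/81)) = f - 4*(-3/2 + 43/18 + 1849/162) = f - 4*1993/162 = f - 3986/81 = -3986/81 + f)
G(-149, -649) - 1*(-127378) = (-3986/81 - 649) - 1*(-127378) = -56555/81 + 127378 = 10261063/81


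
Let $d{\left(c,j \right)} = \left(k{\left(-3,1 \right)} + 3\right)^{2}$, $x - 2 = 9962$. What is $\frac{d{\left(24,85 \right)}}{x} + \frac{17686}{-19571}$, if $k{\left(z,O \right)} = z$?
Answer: $- \frac{17686}{19571} \approx -0.90368$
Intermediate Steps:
$x = 9964$ ($x = 2 + 9962 = 9964$)
$d{\left(c,j \right)} = 0$ ($d{\left(c,j \right)} = \left(-3 + 3\right)^{2} = 0^{2} = 0$)
$\frac{d{\left(24,85 \right)}}{x} + \frac{17686}{-19571} = \frac{0}{9964} + \frac{17686}{-19571} = 0 \cdot \frac{1}{9964} + 17686 \left(- \frac{1}{19571}\right) = 0 - \frac{17686}{19571} = - \frac{17686}{19571}$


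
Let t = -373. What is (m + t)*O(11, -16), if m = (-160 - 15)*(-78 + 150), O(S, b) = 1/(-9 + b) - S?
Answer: 3580548/25 ≈ 1.4322e+5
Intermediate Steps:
m = -12600 (m = -175*72 = -12600)
(m + t)*O(11, -16) = (-12600 - 373)*((1 + 9*11 - 1*11*(-16))/(-9 - 16)) = -12973*(1 + 99 + 176)/(-25) = -(-12973)*276/25 = -12973*(-276/25) = 3580548/25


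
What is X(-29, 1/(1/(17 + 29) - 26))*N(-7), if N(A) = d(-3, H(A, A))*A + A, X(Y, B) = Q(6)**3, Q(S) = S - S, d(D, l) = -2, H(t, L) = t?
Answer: 0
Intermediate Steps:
Q(S) = 0
X(Y, B) = 0 (X(Y, B) = 0**3 = 0)
N(A) = -A (N(A) = -2*A + A = -A)
X(-29, 1/(1/(17 + 29) - 26))*N(-7) = 0*(-1*(-7)) = 0*7 = 0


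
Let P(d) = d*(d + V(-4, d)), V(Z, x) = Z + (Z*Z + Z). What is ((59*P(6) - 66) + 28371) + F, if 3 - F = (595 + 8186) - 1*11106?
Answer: 35589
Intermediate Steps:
V(Z, x) = Z² + 2*Z (V(Z, x) = Z + (Z² + Z) = Z + (Z + Z²) = Z² + 2*Z)
P(d) = d*(8 + d) (P(d) = d*(d - 4*(2 - 4)) = d*(d - 4*(-2)) = d*(d + 8) = d*(8 + d))
F = 2328 (F = 3 - ((595 + 8186) - 1*11106) = 3 - (8781 - 11106) = 3 - 1*(-2325) = 3 + 2325 = 2328)
((59*P(6) - 66) + 28371) + F = ((59*(6*(8 + 6)) - 66) + 28371) + 2328 = ((59*(6*14) - 66) + 28371) + 2328 = ((59*84 - 66) + 28371) + 2328 = ((4956 - 66) + 28371) + 2328 = (4890 + 28371) + 2328 = 33261 + 2328 = 35589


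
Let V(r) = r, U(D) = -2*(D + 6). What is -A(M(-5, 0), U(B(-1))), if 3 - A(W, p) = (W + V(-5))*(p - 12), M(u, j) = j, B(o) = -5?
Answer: 67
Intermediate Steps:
U(D) = -12 - 2*D (U(D) = -2*(6 + D) = -12 - 2*D)
A(W, p) = 3 - (-12 + p)*(-5 + W) (A(W, p) = 3 - (W - 5)*(p - 12) = 3 - (-5 + W)*(-12 + p) = 3 - (-12 + p)*(-5 + W))
-A(M(-5, 0), U(B(-1))) = -(-57 + 5*(-12 - 2*(-5)) + 12*0 - 1*0*(-12 - 2*(-5))) = -(-57 + 5*(-12 + 10) + 0 - 1*0*(-12 + 10)) = -(-57 + 5*(-2) + 0 - 1*0*(-2)) = -(-57 - 10 + 0 + 0) = -1*(-67) = 67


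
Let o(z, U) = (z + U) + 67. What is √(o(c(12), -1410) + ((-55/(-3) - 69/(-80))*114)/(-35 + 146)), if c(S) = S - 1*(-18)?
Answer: I*√6373827570/2220 ≈ 35.962*I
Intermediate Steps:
c(S) = 18 + S (c(S) = S + 18 = 18 + S)
o(z, U) = 67 + U + z (o(z, U) = (U + z) + 67 = 67 + U + z)
√(o(c(12), -1410) + ((-55/(-3) - 69/(-80))*114)/(-35 + 146)) = √((67 - 1410 + (18 + 12)) + ((-55/(-3) - 69/(-80))*114)/(-35 + 146)) = √((67 - 1410 + 30) + ((-55*(-⅓) - 69*(-1/80))*114)/111) = √(-1313 + ((55/3 + 69/80)*114)*(1/111)) = √(-1313 + ((4607/240)*114)*(1/111)) = √(-1313 + (87533/40)*(1/111)) = √(-1313 + 87533/4440) = √(-5742187/4440) = I*√6373827570/2220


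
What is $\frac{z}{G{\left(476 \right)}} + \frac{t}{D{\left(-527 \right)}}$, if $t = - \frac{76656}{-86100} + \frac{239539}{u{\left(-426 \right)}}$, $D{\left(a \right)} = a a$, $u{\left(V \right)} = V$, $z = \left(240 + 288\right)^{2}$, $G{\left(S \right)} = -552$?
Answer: $- \frac{9860775617953051}{19524529223850} \approx -505.05$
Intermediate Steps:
$z = 278784$ ($z = 528^{2} = 278784$)
$D{\left(a \right)} = a^{2}$
$t = - \frac{1715971037}{3056550}$ ($t = - \frac{76656}{-86100} + \frac{239539}{-426} = \left(-76656\right) \left(- \frac{1}{86100}\right) + 239539 \left(- \frac{1}{426}\right) = \frac{6388}{7175} - \frac{239539}{426} = - \frac{1715971037}{3056550} \approx -561.41$)
$\frac{z}{G{\left(476 \right)}} + \frac{t}{D{\left(-527 \right)}} = \frac{278784}{-552} - \frac{1715971037}{3056550 \left(-527\right)^{2}} = 278784 \left(- \frac{1}{552}\right) - \frac{1715971037}{3056550 \cdot 277729} = - \frac{11616}{23} - \frac{1715971037}{848892574950} = - \frac{9860775617953051}{19524529223850}$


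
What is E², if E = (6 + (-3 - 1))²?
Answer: 16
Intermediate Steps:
E = 4 (E = (6 - 4)² = 2² = 4)
E² = 4² = 16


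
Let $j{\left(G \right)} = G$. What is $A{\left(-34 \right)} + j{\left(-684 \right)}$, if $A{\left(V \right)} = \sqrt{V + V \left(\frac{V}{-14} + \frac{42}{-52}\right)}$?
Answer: $-684 + \frac{3 i \sqrt{81991}}{91} \approx -684.0 + 9.4398 i$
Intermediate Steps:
$A{\left(V \right)} = \sqrt{V + V \left(- \frac{21}{26} - \frac{V}{14}\right)}$ ($A{\left(V \right)} = \sqrt{V + V \left(V \left(- \frac{1}{14}\right) + 42 \left(- \frac{1}{52}\right)\right)} = \sqrt{V + V \left(- \frac{V}{14} - \frac{21}{26}\right)} = \sqrt{V + V \left(- \frac{21}{26} - \frac{V}{14}\right)}$)
$A{\left(-34 \right)} + j{\left(-684 \right)} = \frac{\sqrt{182} \sqrt{- 34 \left(35 - -442\right)}}{182} - 684 = \frac{\sqrt{182} \sqrt{- 34 \left(35 + 442\right)}}{182} - 684 = \frac{\sqrt{182} \sqrt{\left(-34\right) 477}}{182} - 684 = \frac{\sqrt{182} \sqrt{-16218}}{182} - 684 = \frac{\sqrt{182} \cdot 3 i \sqrt{1802}}{182} - 684 = \frac{3 i \sqrt{81991}}{91} - 684 = -684 + \frac{3 i \sqrt{81991}}{91}$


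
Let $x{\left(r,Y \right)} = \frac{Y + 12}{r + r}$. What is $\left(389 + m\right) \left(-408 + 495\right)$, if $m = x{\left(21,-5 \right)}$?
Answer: $\frac{67715}{2} \approx 33858.0$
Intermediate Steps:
$x{\left(r,Y \right)} = \frac{12 + Y}{2 r}$
$m = \frac{1}{6}$ ($m = \frac{12 - 5}{2 \cdot 21} = \frac{1}{2} \cdot \frac{1}{21} \cdot 7 = \frac{1}{6} \approx 0.16667$)
$\left(389 + m\right) \left(-408 + 495\right) = \left(389 + \frac{1}{6}\right) \left(-408 + 495\right) = \frac{2335}{6} \cdot 87 = \frac{67715}{2}$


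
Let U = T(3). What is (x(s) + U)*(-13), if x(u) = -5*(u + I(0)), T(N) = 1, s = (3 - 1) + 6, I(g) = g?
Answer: 507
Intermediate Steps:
s = 8 (s = 2 + 6 = 8)
x(u) = -5*u (x(u) = -5*(u + 0) = -5*u)
U = 1
(x(s) + U)*(-13) = (-5*8 + 1)*(-13) = (-40 + 1)*(-13) = -39*(-13) = 507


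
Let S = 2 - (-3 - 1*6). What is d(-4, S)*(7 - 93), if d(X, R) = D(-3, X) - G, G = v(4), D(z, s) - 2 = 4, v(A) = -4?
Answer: -860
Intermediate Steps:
D(z, s) = 6 (D(z, s) = 2 + 4 = 6)
G = -4
S = 11 (S = 2 - (-3 - 6) = 2 - 1*(-9) = 2 + 9 = 11)
d(X, R) = 10 (d(X, R) = 6 - 1*(-4) = 6 + 4 = 10)
d(-4, S)*(7 - 93) = 10*(7 - 93) = 10*(-86) = -860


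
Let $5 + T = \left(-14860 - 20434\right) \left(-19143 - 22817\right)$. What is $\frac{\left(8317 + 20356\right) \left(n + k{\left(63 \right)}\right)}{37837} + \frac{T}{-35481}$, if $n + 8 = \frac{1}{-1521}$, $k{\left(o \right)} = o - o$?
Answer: $- \frac{28413458149496864}{680644760679} \approx -41745.0$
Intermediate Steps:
$k{\left(o \right)} = 0$
$n = - \frac{12169}{1521}$ ($n = -8 + \frac{1}{-1521} = -8 - \frac{1}{1521} = - \frac{12169}{1521} \approx -8.0007$)
$T = 1480936235$ ($T = -5 + \left(-14860 - 20434\right) \left(-19143 - 22817\right) = -5 - -1480936240 = -5 + 1480936240 = 1480936235$)
$\frac{\left(8317 + 20356\right) \left(n + k{\left(63 \right)}\right)}{37837} + \frac{T}{-35481} = \frac{\left(8317 + 20356\right) \left(- \frac{12169}{1521} + 0\right)}{37837} + \frac{1480936235}{-35481} = 28673 \left(- \frac{12169}{1521}\right) \frac{1}{37837} + 1480936235 \left(- \frac{1}{35481}\right) = \left(- \frac{348921737}{1521}\right) \frac{1}{37837} - \frac{1480936235}{35481} = - \frac{348921737}{57550077} - \frac{1480936235}{35481} = - \frac{28413458149496864}{680644760679}$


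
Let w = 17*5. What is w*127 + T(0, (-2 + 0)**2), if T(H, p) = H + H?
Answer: 10795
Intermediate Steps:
T(H, p) = 2*H
w = 85
w*127 + T(0, (-2 + 0)**2) = 85*127 + 2*0 = 10795 + 0 = 10795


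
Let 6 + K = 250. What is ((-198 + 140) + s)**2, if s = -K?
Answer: 91204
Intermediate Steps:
K = 244 (K = -6 + 250 = 244)
s = -244 (s = -1*244 = -244)
((-198 + 140) + s)**2 = ((-198 + 140) - 244)**2 = (-58 - 244)**2 = (-302)**2 = 91204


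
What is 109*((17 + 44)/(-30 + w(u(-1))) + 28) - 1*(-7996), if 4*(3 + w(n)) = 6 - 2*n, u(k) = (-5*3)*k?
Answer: 424223/39 ≈ 10878.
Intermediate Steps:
u(k) = -15*k
w(n) = -3/2 - n/2 (w(n) = -3 + (6 - 2*n)/4 = -3 + (3/2 - n/2) = -3/2 - n/2)
109*((17 + 44)/(-30 + w(u(-1))) + 28) - 1*(-7996) = 109*((17 + 44)/(-30 + (-3/2 - (-15)*(-1)/2)) + 28) - 1*(-7996) = 109*(61/(-30 + (-3/2 - ½*15)) + 28) + 7996 = 109*(61/(-30 + (-3/2 - 15/2)) + 28) + 7996 = 109*(61/(-30 - 9) + 28) + 7996 = 109*(61/(-39) + 28) + 7996 = 109*(61*(-1/39) + 28) + 7996 = 109*(-61/39 + 28) + 7996 = 109*(1031/39) + 7996 = 112379/39 + 7996 = 424223/39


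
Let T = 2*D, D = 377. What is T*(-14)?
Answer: -10556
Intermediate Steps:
T = 754 (T = 2*377 = 754)
T*(-14) = 754*(-14) = -10556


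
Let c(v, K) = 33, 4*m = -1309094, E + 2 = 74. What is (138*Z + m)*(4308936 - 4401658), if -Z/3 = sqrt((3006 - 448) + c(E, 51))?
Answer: 30345453467 + 38386908*sqrt(2591) ≈ 3.2299e+10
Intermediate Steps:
E = 72 (E = -2 + 74 = 72)
m = -654547/2 (m = (1/4)*(-1309094) = -654547/2 ≈ -3.2727e+5)
Z = -3*sqrt(2591) (Z = -3*sqrt((3006 - 448) + 33) = -3*sqrt(2558 + 33) = -3*sqrt(2591) ≈ -152.71)
(138*Z + m)*(4308936 - 4401658) = (138*(-3*sqrt(2591)) - 654547/2)*(4308936 - 4401658) = (-414*sqrt(2591) - 654547/2)*(-92722) = (-654547/2 - 414*sqrt(2591))*(-92722) = 30345453467 + 38386908*sqrt(2591)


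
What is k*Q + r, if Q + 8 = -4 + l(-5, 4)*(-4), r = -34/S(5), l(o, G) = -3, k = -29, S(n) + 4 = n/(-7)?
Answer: 238/33 ≈ 7.2121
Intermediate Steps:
S(n) = -4 - n/7 (S(n) = -4 + n/(-7) = -4 + n*(-1/7) = -4 - n/7)
r = 238/33 (r = -34/(-4 - 1/7*5) = -34/(-4 - 5/7) = -34/(-33/7) = -34*(-7/33) = 238/33 ≈ 7.2121)
Q = 0 (Q = -8 + (-4 - 3*(-4)) = -8 + (-4 + 12) = -8 + 8 = 0)
k*Q + r = -29*0 + 238/33 = 0 + 238/33 = 238/33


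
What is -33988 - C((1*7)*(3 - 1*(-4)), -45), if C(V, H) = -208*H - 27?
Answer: -43321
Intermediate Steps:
C(V, H) = -27 - 208*H
-33988 - C((1*7)*(3 - 1*(-4)), -45) = -33988 - (-27 - 208*(-45)) = -33988 - (-27 + 9360) = -33988 - 1*9333 = -33988 - 9333 = -43321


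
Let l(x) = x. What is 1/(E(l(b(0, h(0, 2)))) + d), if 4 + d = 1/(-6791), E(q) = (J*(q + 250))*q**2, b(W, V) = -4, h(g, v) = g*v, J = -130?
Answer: -6791/3474846045 ≈ -1.9543e-6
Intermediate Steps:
E(q) = q**2*(-32500 - 130*q) (E(q) = (-130*(q + 250))*q**2 = (-130*(250 + q))*q**2 = (-32500 - 130*q)*q**2 = q**2*(-32500 - 130*q))
d = -27165/6791 (d = -4 + 1/(-6791) = -4 - 1/6791 = -27165/6791 ≈ -4.0001)
1/(E(l(b(0, h(0, 2)))) + d) = 1/(130*(-4)**2*(-250 - 1*(-4)) - 27165/6791) = 1/(130*16*(-250 + 4) - 27165/6791) = 1/(130*16*(-246) - 27165/6791) = 1/(-511680 - 27165/6791) = 1/(-3474846045/6791) = -6791/3474846045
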